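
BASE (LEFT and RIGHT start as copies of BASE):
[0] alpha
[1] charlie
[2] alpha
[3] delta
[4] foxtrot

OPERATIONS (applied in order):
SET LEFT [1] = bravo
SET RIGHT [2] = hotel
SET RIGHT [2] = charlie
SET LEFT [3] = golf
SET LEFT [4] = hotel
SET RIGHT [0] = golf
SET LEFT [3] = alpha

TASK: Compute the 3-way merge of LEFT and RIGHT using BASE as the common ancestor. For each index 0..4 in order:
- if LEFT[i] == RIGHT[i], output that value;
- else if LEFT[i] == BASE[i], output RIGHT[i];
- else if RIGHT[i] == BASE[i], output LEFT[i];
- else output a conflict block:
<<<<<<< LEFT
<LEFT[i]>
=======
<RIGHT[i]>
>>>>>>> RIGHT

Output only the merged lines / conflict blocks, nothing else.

Final LEFT:  [alpha, bravo, alpha, alpha, hotel]
Final RIGHT: [golf, charlie, charlie, delta, foxtrot]
i=0: L=alpha=BASE, R=golf -> take RIGHT -> golf
i=1: L=bravo, R=charlie=BASE -> take LEFT -> bravo
i=2: L=alpha=BASE, R=charlie -> take RIGHT -> charlie
i=3: L=alpha, R=delta=BASE -> take LEFT -> alpha
i=4: L=hotel, R=foxtrot=BASE -> take LEFT -> hotel

Answer: golf
bravo
charlie
alpha
hotel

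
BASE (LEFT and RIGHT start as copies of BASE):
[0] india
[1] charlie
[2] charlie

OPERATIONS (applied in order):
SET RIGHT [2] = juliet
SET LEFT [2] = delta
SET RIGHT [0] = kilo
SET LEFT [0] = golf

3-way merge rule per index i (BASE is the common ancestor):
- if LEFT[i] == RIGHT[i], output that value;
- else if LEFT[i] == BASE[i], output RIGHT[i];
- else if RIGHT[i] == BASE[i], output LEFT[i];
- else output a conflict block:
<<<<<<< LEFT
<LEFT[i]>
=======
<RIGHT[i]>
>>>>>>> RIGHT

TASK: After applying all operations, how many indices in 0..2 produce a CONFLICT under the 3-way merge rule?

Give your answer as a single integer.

Answer: 2

Derivation:
Final LEFT:  [golf, charlie, delta]
Final RIGHT: [kilo, charlie, juliet]
i=0: BASE=india L=golf R=kilo all differ -> CONFLICT
i=1: L=charlie R=charlie -> agree -> charlie
i=2: BASE=charlie L=delta R=juliet all differ -> CONFLICT
Conflict count: 2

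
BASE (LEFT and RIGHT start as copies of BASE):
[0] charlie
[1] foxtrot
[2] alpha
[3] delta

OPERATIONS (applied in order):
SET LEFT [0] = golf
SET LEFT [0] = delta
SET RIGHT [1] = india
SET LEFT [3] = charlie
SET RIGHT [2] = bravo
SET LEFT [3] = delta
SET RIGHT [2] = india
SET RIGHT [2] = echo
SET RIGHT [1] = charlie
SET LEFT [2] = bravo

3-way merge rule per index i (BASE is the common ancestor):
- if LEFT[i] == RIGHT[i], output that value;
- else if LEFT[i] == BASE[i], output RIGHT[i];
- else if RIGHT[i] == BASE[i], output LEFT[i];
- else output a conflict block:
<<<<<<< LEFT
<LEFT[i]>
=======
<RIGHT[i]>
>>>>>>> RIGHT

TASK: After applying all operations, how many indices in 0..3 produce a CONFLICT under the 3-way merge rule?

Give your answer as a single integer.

Final LEFT:  [delta, foxtrot, bravo, delta]
Final RIGHT: [charlie, charlie, echo, delta]
i=0: L=delta, R=charlie=BASE -> take LEFT -> delta
i=1: L=foxtrot=BASE, R=charlie -> take RIGHT -> charlie
i=2: BASE=alpha L=bravo R=echo all differ -> CONFLICT
i=3: L=delta R=delta -> agree -> delta
Conflict count: 1

Answer: 1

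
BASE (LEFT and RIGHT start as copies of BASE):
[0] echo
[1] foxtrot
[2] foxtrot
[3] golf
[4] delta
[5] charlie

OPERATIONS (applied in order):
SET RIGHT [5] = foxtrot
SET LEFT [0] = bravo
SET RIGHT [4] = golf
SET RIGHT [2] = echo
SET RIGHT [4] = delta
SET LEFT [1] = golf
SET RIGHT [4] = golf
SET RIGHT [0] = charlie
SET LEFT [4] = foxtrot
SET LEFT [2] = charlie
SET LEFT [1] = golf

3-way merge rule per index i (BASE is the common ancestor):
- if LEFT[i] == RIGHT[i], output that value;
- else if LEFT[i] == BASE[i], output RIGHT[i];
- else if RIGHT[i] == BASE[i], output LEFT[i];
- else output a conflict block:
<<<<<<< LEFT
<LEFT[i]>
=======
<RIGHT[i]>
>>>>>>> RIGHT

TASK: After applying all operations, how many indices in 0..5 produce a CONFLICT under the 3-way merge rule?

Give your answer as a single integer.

Final LEFT:  [bravo, golf, charlie, golf, foxtrot, charlie]
Final RIGHT: [charlie, foxtrot, echo, golf, golf, foxtrot]
i=0: BASE=echo L=bravo R=charlie all differ -> CONFLICT
i=1: L=golf, R=foxtrot=BASE -> take LEFT -> golf
i=2: BASE=foxtrot L=charlie R=echo all differ -> CONFLICT
i=3: L=golf R=golf -> agree -> golf
i=4: BASE=delta L=foxtrot R=golf all differ -> CONFLICT
i=5: L=charlie=BASE, R=foxtrot -> take RIGHT -> foxtrot
Conflict count: 3

Answer: 3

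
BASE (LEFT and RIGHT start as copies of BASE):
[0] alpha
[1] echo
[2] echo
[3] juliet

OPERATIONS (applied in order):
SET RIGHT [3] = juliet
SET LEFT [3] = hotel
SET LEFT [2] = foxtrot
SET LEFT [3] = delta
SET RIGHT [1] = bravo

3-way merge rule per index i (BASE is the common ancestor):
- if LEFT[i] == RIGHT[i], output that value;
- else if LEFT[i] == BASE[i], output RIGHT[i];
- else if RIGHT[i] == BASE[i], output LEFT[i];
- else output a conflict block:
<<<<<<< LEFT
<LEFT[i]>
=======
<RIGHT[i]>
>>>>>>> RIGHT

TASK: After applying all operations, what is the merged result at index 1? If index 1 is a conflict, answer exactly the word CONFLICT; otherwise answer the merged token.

Answer: bravo

Derivation:
Final LEFT:  [alpha, echo, foxtrot, delta]
Final RIGHT: [alpha, bravo, echo, juliet]
i=0: L=alpha R=alpha -> agree -> alpha
i=1: L=echo=BASE, R=bravo -> take RIGHT -> bravo
i=2: L=foxtrot, R=echo=BASE -> take LEFT -> foxtrot
i=3: L=delta, R=juliet=BASE -> take LEFT -> delta
Index 1 -> bravo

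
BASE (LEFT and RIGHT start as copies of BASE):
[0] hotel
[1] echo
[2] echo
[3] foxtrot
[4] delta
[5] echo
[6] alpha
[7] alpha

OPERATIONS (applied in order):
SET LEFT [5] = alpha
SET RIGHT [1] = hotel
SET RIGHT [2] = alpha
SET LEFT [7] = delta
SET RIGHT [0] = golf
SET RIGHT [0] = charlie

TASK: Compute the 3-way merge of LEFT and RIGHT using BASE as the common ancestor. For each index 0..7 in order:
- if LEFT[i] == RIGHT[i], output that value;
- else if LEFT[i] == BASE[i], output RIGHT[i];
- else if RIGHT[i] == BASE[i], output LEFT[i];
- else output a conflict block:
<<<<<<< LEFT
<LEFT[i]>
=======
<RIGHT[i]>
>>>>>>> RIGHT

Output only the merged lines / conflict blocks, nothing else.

Answer: charlie
hotel
alpha
foxtrot
delta
alpha
alpha
delta

Derivation:
Final LEFT:  [hotel, echo, echo, foxtrot, delta, alpha, alpha, delta]
Final RIGHT: [charlie, hotel, alpha, foxtrot, delta, echo, alpha, alpha]
i=0: L=hotel=BASE, R=charlie -> take RIGHT -> charlie
i=1: L=echo=BASE, R=hotel -> take RIGHT -> hotel
i=2: L=echo=BASE, R=alpha -> take RIGHT -> alpha
i=3: L=foxtrot R=foxtrot -> agree -> foxtrot
i=4: L=delta R=delta -> agree -> delta
i=5: L=alpha, R=echo=BASE -> take LEFT -> alpha
i=6: L=alpha R=alpha -> agree -> alpha
i=7: L=delta, R=alpha=BASE -> take LEFT -> delta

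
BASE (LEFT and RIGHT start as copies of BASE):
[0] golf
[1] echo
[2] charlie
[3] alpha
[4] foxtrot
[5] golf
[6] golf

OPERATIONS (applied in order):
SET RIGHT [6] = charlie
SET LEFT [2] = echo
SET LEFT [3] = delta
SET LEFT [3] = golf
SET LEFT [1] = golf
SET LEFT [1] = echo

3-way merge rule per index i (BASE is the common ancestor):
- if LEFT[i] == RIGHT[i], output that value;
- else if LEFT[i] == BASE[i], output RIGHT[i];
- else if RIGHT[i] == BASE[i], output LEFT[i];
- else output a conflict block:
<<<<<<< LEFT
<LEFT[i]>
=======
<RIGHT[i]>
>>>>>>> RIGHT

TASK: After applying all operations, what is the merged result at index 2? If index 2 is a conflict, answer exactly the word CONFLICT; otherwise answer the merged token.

Final LEFT:  [golf, echo, echo, golf, foxtrot, golf, golf]
Final RIGHT: [golf, echo, charlie, alpha, foxtrot, golf, charlie]
i=0: L=golf R=golf -> agree -> golf
i=1: L=echo R=echo -> agree -> echo
i=2: L=echo, R=charlie=BASE -> take LEFT -> echo
i=3: L=golf, R=alpha=BASE -> take LEFT -> golf
i=4: L=foxtrot R=foxtrot -> agree -> foxtrot
i=5: L=golf R=golf -> agree -> golf
i=6: L=golf=BASE, R=charlie -> take RIGHT -> charlie
Index 2 -> echo

Answer: echo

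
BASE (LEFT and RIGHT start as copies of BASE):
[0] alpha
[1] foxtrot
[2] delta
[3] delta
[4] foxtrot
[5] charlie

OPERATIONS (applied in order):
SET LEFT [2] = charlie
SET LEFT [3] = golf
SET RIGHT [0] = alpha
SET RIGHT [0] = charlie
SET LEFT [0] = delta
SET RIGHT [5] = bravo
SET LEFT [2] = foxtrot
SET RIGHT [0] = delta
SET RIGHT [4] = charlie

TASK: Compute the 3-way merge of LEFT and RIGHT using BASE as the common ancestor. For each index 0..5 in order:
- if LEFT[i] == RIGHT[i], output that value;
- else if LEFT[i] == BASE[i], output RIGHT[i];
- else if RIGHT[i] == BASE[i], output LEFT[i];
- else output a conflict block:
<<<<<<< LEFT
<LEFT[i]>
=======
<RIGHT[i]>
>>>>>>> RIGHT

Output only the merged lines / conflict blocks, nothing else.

Final LEFT:  [delta, foxtrot, foxtrot, golf, foxtrot, charlie]
Final RIGHT: [delta, foxtrot, delta, delta, charlie, bravo]
i=0: L=delta R=delta -> agree -> delta
i=1: L=foxtrot R=foxtrot -> agree -> foxtrot
i=2: L=foxtrot, R=delta=BASE -> take LEFT -> foxtrot
i=3: L=golf, R=delta=BASE -> take LEFT -> golf
i=4: L=foxtrot=BASE, R=charlie -> take RIGHT -> charlie
i=5: L=charlie=BASE, R=bravo -> take RIGHT -> bravo

Answer: delta
foxtrot
foxtrot
golf
charlie
bravo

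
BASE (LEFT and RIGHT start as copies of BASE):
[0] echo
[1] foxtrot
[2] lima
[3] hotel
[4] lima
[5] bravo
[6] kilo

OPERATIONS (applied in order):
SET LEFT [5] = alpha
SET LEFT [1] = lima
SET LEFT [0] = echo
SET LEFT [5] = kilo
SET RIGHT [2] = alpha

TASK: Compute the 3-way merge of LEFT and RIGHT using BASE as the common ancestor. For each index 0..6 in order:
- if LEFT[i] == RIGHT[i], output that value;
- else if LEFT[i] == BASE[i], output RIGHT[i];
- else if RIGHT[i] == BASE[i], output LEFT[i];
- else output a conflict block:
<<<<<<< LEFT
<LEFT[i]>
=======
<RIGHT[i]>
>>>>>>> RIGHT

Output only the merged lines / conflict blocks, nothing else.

Answer: echo
lima
alpha
hotel
lima
kilo
kilo

Derivation:
Final LEFT:  [echo, lima, lima, hotel, lima, kilo, kilo]
Final RIGHT: [echo, foxtrot, alpha, hotel, lima, bravo, kilo]
i=0: L=echo R=echo -> agree -> echo
i=1: L=lima, R=foxtrot=BASE -> take LEFT -> lima
i=2: L=lima=BASE, R=alpha -> take RIGHT -> alpha
i=3: L=hotel R=hotel -> agree -> hotel
i=4: L=lima R=lima -> agree -> lima
i=5: L=kilo, R=bravo=BASE -> take LEFT -> kilo
i=6: L=kilo R=kilo -> agree -> kilo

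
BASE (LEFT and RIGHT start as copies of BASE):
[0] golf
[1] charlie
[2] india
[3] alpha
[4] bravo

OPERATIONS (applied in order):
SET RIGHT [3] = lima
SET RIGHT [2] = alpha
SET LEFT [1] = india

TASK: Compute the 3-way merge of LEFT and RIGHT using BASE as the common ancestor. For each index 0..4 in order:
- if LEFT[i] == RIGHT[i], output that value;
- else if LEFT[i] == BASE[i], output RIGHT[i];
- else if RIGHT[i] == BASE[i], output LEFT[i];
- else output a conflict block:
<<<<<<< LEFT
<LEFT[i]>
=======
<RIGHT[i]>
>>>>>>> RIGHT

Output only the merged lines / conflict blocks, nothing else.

Final LEFT:  [golf, india, india, alpha, bravo]
Final RIGHT: [golf, charlie, alpha, lima, bravo]
i=0: L=golf R=golf -> agree -> golf
i=1: L=india, R=charlie=BASE -> take LEFT -> india
i=2: L=india=BASE, R=alpha -> take RIGHT -> alpha
i=3: L=alpha=BASE, R=lima -> take RIGHT -> lima
i=4: L=bravo R=bravo -> agree -> bravo

Answer: golf
india
alpha
lima
bravo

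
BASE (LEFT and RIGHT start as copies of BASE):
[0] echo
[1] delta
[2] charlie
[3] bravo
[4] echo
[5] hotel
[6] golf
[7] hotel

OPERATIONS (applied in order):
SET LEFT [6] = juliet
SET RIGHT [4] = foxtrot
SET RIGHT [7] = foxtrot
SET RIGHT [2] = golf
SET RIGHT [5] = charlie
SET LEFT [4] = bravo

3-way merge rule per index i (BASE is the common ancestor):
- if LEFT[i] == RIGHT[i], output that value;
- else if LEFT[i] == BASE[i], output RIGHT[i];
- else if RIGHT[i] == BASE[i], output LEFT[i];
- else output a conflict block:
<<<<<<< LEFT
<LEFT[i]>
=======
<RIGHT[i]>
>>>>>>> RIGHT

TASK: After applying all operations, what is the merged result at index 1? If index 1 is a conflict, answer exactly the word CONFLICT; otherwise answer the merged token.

Final LEFT:  [echo, delta, charlie, bravo, bravo, hotel, juliet, hotel]
Final RIGHT: [echo, delta, golf, bravo, foxtrot, charlie, golf, foxtrot]
i=0: L=echo R=echo -> agree -> echo
i=1: L=delta R=delta -> agree -> delta
i=2: L=charlie=BASE, R=golf -> take RIGHT -> golf
i=3: L=bravo R=bravo -> agree -> bravo
i=4: BASE=echo L=bravo R=foxtrot all differ -> CONFLICT
i=5: L=hotel=BASE, R=charlie -> take RIGHT -> charlie
i=6: L=juliet, R=golf=BASE -> take LEFT -> juliet
i=7: L=hotel=BASE, R=foxtrot -> take RIGHT -> foxtrot
Index 1 -> delta

Answer: delta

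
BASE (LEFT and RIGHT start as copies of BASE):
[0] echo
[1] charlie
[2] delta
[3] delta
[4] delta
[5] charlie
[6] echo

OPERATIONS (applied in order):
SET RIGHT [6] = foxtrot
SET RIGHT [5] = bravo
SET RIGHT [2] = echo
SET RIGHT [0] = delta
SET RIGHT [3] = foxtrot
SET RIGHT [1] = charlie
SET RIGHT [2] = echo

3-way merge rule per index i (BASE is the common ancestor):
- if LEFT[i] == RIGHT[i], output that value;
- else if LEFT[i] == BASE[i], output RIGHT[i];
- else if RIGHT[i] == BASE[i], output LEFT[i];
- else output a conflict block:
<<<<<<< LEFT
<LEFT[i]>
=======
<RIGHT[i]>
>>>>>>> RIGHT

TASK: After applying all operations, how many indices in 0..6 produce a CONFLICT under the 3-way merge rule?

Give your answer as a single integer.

Answer: 0

Derivation:
Final LEFT:  [echo, charlie, delta, delta, delta, charlie, echo]
Final RIGHT: [delta, charlie, echo, foxtrot, delta, bravo, foxtrot]
i=0: L=echo=BASE, R=delta -> take RIGHT -> delta
i=1: L=charlie R=charlie -> agree -> charlie
i=2: L=delta=BASE, R=echo -> take RIGHT -> echo
i=3: L=delta=BASE, R=foxtrot -> take RIGHT -> foxtrot
i=4: L=delta R=delta -> agree -> delta
i=5: L=charlie=BASE, R=bravo -> take RIGHT -> bravo
i=6: L=echo=BASE, R=foxtrot -> take RIGHT -> foxtrot
Conflict count: 0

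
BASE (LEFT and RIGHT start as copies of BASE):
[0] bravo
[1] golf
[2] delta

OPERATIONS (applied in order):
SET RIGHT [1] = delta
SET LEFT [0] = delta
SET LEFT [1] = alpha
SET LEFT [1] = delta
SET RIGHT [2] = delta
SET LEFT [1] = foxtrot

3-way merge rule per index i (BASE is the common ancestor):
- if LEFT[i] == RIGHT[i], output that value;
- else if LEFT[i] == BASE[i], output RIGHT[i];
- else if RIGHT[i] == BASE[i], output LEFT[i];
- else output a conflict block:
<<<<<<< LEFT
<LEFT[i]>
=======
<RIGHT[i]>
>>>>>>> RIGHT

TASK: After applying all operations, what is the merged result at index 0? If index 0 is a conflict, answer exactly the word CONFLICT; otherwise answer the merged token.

Final LEFT:  [delta, foxtrot, delta]
Final RIGHT: [bravo, delta, delta]
i=0: L=delta, R=bravo=BASE -> take LEFT -> delta
i=1: BASE=golf L=foxtrot R=delta all differ -> CONFLICT
i=2: L=delta R=delta -> agree -> delta
Index 0 -> delta

Answer: delta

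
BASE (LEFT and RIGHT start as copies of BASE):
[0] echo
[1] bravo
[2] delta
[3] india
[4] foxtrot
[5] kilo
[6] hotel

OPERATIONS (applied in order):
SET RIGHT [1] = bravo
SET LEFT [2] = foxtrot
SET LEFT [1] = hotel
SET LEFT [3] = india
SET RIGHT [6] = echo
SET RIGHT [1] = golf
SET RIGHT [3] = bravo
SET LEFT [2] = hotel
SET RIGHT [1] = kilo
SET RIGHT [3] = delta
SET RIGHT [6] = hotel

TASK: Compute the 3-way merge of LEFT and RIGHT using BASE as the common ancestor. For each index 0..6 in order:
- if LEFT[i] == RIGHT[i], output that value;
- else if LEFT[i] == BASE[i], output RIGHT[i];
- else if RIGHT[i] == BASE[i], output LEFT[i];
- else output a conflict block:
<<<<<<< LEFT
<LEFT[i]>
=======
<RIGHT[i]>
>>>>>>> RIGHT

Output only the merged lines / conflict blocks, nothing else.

Final LEFT:  [echo, hotel, hotel, india, foxtrot, kilo, hotel]
Final RIGHT: [echo, kilo, delta, delta, foxtrot, kilo, hotel]
i=0: L=echo R=echo -> agree -> echo
i=1: BASE=bravo L=hotel R=kilo all differ -> CONFLICT
i=2: L=hotel, R=delta=BASE -> take LEFT -> hotel
i=3: L=india=BASE, R=delta -> take RIGHT -> delta
i=4: L=foxtrot R=foxtrot -> agree -> foxtrot
i=5: L=kilo R=kilo -> agree -> kilo
i=6: L=hotel R=hotel -> agree -> hotel

Answer: echo
<<<<<<< LEFT
hotel
=======
kilo
>>>>>>> RIGHT
hotel
delta
foxtrot
kilo
hotel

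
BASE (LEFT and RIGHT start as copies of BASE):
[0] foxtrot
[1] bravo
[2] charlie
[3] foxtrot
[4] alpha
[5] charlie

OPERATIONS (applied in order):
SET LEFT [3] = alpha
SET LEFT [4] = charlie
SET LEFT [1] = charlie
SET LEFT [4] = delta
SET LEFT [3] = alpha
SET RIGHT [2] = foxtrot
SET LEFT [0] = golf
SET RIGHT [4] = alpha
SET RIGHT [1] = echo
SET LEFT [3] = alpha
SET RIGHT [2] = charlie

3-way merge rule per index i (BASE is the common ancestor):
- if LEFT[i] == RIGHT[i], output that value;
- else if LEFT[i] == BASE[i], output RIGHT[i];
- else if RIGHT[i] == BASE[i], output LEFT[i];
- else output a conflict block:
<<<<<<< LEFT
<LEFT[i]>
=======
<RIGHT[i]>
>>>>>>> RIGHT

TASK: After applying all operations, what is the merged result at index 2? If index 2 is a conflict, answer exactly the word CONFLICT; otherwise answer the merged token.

Final LEFT:  [golf, charlie, charlie, alpha, delta, charlie]
Final RIGHT: [foxtrot, echo, charlie, foxtrot, alpha, charlie]
i=0: L=golf, R=foxtrot=BASE -> take LEFT -> golf
i=1: BASE=bravo L=charlie R=echo all differ -> CONFLICT
i=2: L=charlie R=charlie -> agree -> charlie
i=3: L=alpha, R=foxtrot=BASE -> take LEFT -> alpha
i=4: L=delta, R=alpha=BASE -> take LEFT -> delta
i=5: L=charlie R=charlie -> agree -> charlie
Index 2 -> charlie

Answer: charlie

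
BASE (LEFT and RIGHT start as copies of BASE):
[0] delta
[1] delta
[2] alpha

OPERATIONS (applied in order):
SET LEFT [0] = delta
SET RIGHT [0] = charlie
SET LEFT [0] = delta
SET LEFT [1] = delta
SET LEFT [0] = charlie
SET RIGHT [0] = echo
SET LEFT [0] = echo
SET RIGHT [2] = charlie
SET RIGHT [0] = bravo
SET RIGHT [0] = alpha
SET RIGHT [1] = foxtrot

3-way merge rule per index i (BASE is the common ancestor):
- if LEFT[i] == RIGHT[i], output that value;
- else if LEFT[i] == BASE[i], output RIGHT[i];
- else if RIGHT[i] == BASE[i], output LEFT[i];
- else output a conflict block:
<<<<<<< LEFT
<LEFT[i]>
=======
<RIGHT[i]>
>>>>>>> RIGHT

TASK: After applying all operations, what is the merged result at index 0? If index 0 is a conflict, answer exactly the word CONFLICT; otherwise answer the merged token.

Final LEFT:  [echo, delta, alpha]
Final RIGHT: [alpha, foxtrot, charlie]
i=0: BASE=delta L=echo R=alpha all differ -> CONFLICT
i=1: L=delta=BASE, R=foxtrot -> take RIGHT -> foxtrot
i=2: L=alpha=BASE, R=charlie -> take RIGHT -> charlie
Index 0 -> CONFLICT

Answer: CONFLICT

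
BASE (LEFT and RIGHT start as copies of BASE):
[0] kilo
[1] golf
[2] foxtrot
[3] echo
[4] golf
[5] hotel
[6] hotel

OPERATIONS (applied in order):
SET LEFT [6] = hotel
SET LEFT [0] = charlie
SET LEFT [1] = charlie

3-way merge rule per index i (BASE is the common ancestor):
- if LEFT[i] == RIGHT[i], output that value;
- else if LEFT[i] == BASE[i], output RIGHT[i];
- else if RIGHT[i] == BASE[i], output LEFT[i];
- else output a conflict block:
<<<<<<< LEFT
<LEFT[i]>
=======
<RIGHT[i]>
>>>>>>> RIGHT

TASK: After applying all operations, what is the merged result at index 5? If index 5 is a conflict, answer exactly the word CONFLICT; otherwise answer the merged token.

Final LEFT:  [charlie, charlie, foxtrot, echo, golf, hotel, hotel]
Final RIGHT: [kilo, golf, foxtrot, echo, golf, hotel, hotel]
i=0: L=charlie, R=kilo=BASE -> take LEFT -> charlie
i=1: L=charlie, R=golf=BASE -> take LEFT -> charlie
i=2: L=foxtrot R=foxtrot -> agree -> foxtrot
i=3: L=echo R=echo -> agree -> echo
i=4: L=golf R=golf -> agree -> golf
i=5: L=hotel R=hotel -> agree -> hotel
i=6: L=hotel R=hotel -> agree -> hotel
Index 5 -> hotel

Answer: hotel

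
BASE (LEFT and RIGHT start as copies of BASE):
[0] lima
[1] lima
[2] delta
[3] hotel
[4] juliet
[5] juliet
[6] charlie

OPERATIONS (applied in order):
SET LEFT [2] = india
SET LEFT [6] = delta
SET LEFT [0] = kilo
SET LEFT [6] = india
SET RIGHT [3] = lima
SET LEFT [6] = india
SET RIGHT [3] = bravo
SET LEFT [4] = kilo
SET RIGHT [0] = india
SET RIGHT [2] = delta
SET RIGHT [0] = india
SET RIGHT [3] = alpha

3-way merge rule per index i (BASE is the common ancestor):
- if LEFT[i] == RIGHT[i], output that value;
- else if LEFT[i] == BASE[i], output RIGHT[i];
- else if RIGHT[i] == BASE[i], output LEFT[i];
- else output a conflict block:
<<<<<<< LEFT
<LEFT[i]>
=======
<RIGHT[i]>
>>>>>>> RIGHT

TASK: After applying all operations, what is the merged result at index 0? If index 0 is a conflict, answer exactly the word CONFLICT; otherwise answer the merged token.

Final LEFT:  [kilo, lima, india, hotel, kilo, juliet, india]
Final RIGHT: [india, lima, delta, alpha, juliet, juliet, charlie]
i=0: BASE=lima L=kilo R=india all differ -> CONFLICT
i=1: L=lima R=lima -> agree -> lima
i=2: L=india, R=delta=BASE -> take LEFT -> india
i=3: L=hotel=BASE, R=alpha -> take RIGHT -> alpha
i=4: L=kilo, R=juliet=BASE -> take LEFT -> kilo
i=5: L=juliet R=juliet -> agree -> juliet
i=6: L=india, R=charlie=BASE -> take LEFT -> india
Index 0 -> CONFLICT

Answer: CONFLICT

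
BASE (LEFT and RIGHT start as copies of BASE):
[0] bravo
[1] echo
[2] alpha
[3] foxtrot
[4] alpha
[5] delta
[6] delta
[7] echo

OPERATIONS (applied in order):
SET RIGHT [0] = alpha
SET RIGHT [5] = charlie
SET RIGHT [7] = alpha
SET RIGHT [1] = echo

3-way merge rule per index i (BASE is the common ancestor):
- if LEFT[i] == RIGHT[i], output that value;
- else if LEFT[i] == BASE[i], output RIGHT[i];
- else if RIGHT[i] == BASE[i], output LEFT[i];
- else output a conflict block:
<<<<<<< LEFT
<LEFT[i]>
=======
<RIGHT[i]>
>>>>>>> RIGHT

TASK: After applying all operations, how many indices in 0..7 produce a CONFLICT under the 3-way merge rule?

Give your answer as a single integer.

Answer: 0

Derivation:
Final LEFT:  [bravo, echo, alpha, foxtrot, alpha, delta, delta, echo]
Final RIGHT: [alpha, echo, alpha, foxtrot, alpha, charlie, delta, alpha]
i=0: L=bravo=BASE, R=alpha -> take RIGHT -> alpha
i=1: L=echo R=echo -> agree -> echo
i=2: L=alpha R=alpha -> agree -> alpha
i=3: L=foxtrot R=foxtrot -> agree -> foxtrot
i=4: L=alpha R=alpha -> agree -> alpha
i=5: L=delta=BASE, R=charlie -> take RIGHT -> charlie
i=6: L=delta R=delta -> agree -> delta
i=7: L=echo=BASE, R=alpha -> take RIGHT -> alpha
Conflict count: 0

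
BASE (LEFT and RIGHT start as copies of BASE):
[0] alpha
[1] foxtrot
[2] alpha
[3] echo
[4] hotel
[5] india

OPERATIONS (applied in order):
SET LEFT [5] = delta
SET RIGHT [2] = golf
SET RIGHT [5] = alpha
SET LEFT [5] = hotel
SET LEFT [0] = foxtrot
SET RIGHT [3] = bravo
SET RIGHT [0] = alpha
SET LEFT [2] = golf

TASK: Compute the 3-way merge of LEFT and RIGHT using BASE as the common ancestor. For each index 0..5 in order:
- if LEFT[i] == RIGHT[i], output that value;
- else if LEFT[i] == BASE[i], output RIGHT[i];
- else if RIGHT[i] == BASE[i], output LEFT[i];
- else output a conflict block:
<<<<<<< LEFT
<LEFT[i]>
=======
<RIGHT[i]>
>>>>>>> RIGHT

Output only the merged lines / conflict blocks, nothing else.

Answer: foxtrot
foxtrot
golf
bravo
hotel
<<<<<<< LEFT
hotel
=======
alpha
>>>>>>> RIGHT

Derivation:
Final LEFT:  [foxtrot, foxtrot, golf, echo, hotel, hotel]
Final RIGHT: [alpha, foxtrot, golf, bravo, hotel, alpha]
i=0: L=foxtrot, R=alpha=BASE -> take LEFT -> foxtrot
i=1: L=foxtrot R=foxtrot -> agree -> foxtrot
i=2: L=golf R=golf -> agree -> golf
i=3: L=echo=BASE, R=bravo -> take RIGHT -> bravo
i=4: L=hotel R=hotel -> agree -> hotel
i=5: BASE=india L=hotel R=alpha all differ -> CONFLICT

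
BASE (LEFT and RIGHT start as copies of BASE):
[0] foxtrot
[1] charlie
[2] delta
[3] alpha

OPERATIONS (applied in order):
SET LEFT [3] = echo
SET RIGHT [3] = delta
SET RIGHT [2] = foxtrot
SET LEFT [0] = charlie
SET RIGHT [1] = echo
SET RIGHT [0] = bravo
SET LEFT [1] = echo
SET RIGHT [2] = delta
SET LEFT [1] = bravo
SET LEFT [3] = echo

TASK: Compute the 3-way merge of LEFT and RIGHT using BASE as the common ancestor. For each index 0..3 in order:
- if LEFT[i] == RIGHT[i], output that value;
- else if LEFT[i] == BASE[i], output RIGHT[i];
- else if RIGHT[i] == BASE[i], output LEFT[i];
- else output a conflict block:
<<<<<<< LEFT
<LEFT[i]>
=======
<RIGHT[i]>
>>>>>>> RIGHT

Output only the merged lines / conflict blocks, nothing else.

Final LEFT:  [charlie, bravo, delta, echo]
Final RIGHT: [bravo, echo, delta, delta]
i=0: BASE=foxtrot L=charlie R=bravo all differ -> CONFLICT
i=1: BASE=charlie L=bravo R=echo all differ -> CONFLICT
i=2: L=delta R=delta -> agree -> delta
i=3: BASE=alpha L=echo R=delta all differ -> CONFLICT

Answer: <<<<<<< LEFT
charlie
=======
bravo
>>>>>>> RIGHT
<<<<<<< LEFT
bravo
=======
echo
>>>>>>> RIGHT
delta
<<<<<<< LEFT
echo
=======
delta
>>>>>>> RIGHT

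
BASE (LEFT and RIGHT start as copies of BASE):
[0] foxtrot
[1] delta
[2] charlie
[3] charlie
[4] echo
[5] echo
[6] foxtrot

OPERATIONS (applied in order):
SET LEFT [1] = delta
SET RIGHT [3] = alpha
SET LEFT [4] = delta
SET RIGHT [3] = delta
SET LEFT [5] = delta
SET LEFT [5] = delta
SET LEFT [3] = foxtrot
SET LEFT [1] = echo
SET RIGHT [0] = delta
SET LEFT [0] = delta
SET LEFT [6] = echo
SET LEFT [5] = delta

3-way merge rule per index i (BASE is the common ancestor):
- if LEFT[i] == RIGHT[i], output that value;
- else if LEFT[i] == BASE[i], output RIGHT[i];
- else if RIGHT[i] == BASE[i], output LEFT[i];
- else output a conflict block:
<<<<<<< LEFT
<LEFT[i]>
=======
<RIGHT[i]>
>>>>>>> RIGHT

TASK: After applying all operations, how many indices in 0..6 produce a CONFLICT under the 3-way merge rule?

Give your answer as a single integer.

Answer: 1

Derivation:
Final LEFT:  [delta, echo, charlie, foxtrot, delta, delta, echo]
Final RIGHT: [delta, delta, charlie, delta, echo, echo, foxtrot]
i=0: L=delta R=delta -> agree -> delta
i=1: L=echo, R=delta=BASE -> take LEFT -> echo
i=2: L=charlie R=charlie -> agree -> charlie
i=3: BASE=charlie L=foxtrot R=delta all differ -> CONFLICT
i=4: L=delta, R=echo=BASE -> take LEFT -> delta
i=5: L=delta, R=echo=BASE -> take LEFT -> delta
i=6: L=echo, R=foxtrot=BASE -> take LEFT -> echo
Conflict count: 1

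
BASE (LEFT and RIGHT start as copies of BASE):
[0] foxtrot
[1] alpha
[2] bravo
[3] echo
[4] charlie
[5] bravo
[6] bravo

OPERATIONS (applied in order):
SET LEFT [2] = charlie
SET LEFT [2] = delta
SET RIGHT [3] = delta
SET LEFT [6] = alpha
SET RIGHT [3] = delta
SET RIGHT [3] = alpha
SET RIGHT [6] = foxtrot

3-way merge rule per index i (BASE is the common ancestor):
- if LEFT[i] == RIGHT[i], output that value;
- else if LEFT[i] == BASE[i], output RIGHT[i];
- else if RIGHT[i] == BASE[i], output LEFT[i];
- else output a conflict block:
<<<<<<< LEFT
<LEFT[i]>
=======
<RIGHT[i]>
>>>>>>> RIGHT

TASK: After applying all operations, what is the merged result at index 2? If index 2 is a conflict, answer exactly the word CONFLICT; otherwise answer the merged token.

Answer: delta

Derivation:
Final LEFT:  [foxtrot, alpha, delta, echo, charlie, bravo, alpha]
Final RIGHT: [foxtrot, alpha, bravo, alpha, charlie, bravo, foxtrot]
i=0: L=foxtrot R=foxtrot -> agree -> foxtrot
i=1: L=alpha R=alpha -> agree -> alpha
i=2: L=delta, R=bravo=BASE -> take LEFT -> delta
i=3: L=echo=BASE, R=alpha -> take RIGHT -> alpha
i=4: L=charlie R=charlie -> agree -> charlie
i=5: L=bravo R=bravo -> agree -> bravo
i=6: BASE=bravo L=alpha R=foxtrot all differ -> CONFLICT
Index 2 -> delta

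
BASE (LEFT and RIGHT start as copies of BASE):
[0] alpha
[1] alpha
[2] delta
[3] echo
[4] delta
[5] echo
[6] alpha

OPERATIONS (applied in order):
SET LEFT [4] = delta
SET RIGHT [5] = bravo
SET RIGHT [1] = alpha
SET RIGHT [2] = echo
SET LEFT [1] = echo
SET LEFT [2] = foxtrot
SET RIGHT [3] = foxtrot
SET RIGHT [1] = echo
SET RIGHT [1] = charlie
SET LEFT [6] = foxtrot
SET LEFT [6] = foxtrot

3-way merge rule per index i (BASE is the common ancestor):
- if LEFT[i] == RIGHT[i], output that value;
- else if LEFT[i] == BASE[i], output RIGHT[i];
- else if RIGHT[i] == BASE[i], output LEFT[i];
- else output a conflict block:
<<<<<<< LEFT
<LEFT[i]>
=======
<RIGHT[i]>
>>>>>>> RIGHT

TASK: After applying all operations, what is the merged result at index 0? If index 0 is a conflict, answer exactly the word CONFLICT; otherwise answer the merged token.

Final LEFT:  [alpha, echo, foxtrot, echo, delta, echo, foxtrot]
Final RIGHT: [alpha, charlie, echo, foxtrot, delta, bravo, alpha]
i=0: L=alpha R=alpha -> agree -> alpha
i=1: BASE=alpha L=echo R=charlie all differ -> CONFLICT
i=2: BASE=delta L=foxtrot R=echo all differ -> CONFLICT
i=3: L=echo=BASE, R=foxtrot -> take RIGHT -> foxtrot
i=4: L=delta R=delta -> agree -> delta
i=5: L=echo=BASE, R=bravo -> take RIGHT -> bravo
i=6: L=foxtrot, R=alpha=BASE -> take LEFT -> foxtrot
Index 0 -> alpha

Answer: alpha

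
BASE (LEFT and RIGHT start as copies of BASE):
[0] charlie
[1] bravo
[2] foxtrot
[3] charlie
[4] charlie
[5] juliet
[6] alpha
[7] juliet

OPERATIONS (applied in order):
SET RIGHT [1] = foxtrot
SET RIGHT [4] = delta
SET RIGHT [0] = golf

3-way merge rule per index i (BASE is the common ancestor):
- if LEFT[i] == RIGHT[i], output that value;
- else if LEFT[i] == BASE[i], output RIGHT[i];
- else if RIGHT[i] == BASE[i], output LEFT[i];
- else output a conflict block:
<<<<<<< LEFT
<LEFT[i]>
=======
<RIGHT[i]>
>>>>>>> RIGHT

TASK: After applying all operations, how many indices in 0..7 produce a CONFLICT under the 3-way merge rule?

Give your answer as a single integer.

Final LEFT:  [charlie, bravo, foxtrot, charlie, charlie, juliet, alpha, juliet]
Final RIGHT: [golf, foxtrot, foxtrot, charlie, delta, juliet, alpha, juliet]
i=0: L=charlie=BASE, R=golf -> take RIGHT -> golf
i=1: L=bravo=BASE, R=foxtrot -> take RIGHT -> foxtrot
i=2: L=foxtrot R=foxtrot -> agree -> foxtrot
i=3: L=charlie R=charlie -> agree -> charlie
i=4: L=charlie=BASE, R=delta -> take RIGHT -> delta
i=5: L=juliet R=juliet -> agree -> juliet
i=6: L=alpha R=alpha -> agree -> alpha
i=7: L=juliet R=juliet -> agree -> juliet
Conflict count: 0

Answer: 0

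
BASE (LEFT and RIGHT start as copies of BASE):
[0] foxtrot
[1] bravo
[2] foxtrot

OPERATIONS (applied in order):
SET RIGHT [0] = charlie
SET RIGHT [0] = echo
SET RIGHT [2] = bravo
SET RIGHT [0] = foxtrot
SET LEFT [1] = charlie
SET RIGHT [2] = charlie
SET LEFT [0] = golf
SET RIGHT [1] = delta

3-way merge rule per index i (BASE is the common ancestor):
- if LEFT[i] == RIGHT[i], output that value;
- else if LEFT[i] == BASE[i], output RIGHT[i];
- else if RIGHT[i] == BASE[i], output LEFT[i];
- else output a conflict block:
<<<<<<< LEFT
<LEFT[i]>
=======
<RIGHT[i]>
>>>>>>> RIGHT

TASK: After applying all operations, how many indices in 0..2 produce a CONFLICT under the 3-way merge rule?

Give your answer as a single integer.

Final LEFT:  [golf, charlie, foxtrot]
Final RIGHT: [foxtrot, delta, charlie]
i=0: L=golf, R=foxtrot=BASE -> take LEFT -> golf
i=1: BASE=bravo L=charlie R=delta all differ -> CONFLICT
i=2: L=foxtrot=BASE, R=charlie -> take RIGHT -> charlie
Conflict count: 1

Answer: 1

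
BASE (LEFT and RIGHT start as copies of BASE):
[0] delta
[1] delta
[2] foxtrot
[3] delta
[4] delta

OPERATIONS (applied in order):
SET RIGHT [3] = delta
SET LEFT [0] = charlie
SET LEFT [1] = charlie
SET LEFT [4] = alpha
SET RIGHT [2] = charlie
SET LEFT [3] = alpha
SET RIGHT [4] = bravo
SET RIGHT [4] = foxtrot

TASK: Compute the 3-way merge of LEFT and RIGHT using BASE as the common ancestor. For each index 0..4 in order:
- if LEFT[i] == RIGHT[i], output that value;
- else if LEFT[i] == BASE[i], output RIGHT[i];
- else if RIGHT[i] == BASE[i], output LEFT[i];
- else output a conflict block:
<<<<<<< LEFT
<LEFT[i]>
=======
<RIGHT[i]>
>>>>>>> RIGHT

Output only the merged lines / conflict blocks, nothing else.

Final LEFT:  [charlie, charlie, foxtrot, alpha, alpha]
Final RIGHT: [delta, delta, charlie, delta, foxtrot]
i=0: L=charlie, R=delta=BASE -> take LEFT -> charlie
i=1: L=charlie, R=delta=BASE -> take LEFT -> charlie
i=2: L=foxtrot=BASE, R=charlie -> take RIGHT -> charlie
i=3: L=alpha, R=delta=BASE -> take LEFT -> alpha
i=4: BASE=delta L=alpha R=foxtrot all differ -> CONFLICT

Answer: charlie
charlie
charlie
alpha
<<<<<<< LEFT
alpha
=======
foxtrot
>>>>>>> RIGHT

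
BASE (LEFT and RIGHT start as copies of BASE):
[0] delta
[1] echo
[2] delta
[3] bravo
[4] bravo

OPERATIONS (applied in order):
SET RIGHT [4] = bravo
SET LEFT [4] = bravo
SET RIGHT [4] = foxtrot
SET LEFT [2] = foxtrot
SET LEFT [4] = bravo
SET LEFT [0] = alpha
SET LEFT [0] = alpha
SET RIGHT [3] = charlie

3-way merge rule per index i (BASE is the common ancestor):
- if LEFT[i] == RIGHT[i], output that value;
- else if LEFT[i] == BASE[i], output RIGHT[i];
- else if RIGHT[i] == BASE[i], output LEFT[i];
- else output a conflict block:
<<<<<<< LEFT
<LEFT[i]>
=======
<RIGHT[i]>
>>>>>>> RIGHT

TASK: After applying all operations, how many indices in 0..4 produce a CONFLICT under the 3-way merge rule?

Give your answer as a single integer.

Final LEFT:  [alpha, echo, foxtrot, bravo, bravo]
Final RIGHT: [delta, echo, delta, charlie, foxtrot]
i=0: L=alpha, R=delta=BASE -> take LEFT -> alpha
i=1: L=echo R=echo -> agree -> echo
i=2: L=foxtrot, R=delta=BASE -> take LEFT -> foxtrot
i=3: L=bravo=BASE, R=charlie -> take RIGHT -> charlie
i=4: L=bravo=BASE, R=foxtrot -> take RIGHT -> foxtrot
Conflict count: 0

Answer: 0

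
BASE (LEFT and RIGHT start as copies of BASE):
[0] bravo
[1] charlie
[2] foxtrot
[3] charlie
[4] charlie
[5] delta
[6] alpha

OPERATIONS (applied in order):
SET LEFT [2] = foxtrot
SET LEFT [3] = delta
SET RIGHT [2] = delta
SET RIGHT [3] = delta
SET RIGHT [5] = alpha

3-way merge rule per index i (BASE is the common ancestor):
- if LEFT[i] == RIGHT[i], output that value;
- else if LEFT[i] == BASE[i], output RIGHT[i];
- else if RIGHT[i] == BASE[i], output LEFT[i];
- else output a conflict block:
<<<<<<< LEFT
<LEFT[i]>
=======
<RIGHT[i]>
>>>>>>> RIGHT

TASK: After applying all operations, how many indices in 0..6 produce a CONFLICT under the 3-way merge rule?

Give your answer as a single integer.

Answer: 0

Derivation:
Final LEFT:  [bravo, charlie, foxtrot, delta, charlie, delta, alpha]
Final RIGHT: [bravo, charlie, delta, delta, charlie, alpha, alpha]
i=0: L=bravo R=bravo -> agree -> bravo
i=1: L=charlie R=charlie -> agree -> charlie
i=2: L=foxtrot=BASE, R=delta -> take RIGHT -> delta
i=3: L=delta R=delta -> agree -> delta
i=4: L=charlie R=charlie -> agree -> charlie
i=5: L=delta=BASE, R=alpha -> take RIGHT -> alpha
i=6: L=alpha R=alpha -> agree -> alpha
Conflict count: 0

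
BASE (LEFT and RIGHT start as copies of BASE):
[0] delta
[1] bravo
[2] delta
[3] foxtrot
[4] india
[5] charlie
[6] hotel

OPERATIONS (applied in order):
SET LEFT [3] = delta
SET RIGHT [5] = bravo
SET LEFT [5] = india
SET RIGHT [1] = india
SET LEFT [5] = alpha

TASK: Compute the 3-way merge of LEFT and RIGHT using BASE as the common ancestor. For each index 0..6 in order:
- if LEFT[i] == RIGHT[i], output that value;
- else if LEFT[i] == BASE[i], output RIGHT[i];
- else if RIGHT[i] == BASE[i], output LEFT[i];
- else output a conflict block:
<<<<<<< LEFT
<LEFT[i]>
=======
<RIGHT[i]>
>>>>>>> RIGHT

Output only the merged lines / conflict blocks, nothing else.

Final LEFT:  [delta, bravo, delta, delta, india, alpha, hotel]
Final RIGHT: [delta, india, delta, foxtrot, india, bravo, hotel]
i=0: L=delta R=delta -> agree -> delta
i=1: L=bravo=BASE, R=india -> take RIGHT -> india
i=2: L=delta R=delta -> agree -> delta
i=3: L=delta, R=foxtrot=BASE -> take LEFT -> delta
i=4: L=india R=india -> agree -> india
i=5: BASE=charlie L=alpha R=bravo all differ -> CONFLICT
i=6: L=hotel R=hotel -> agree -> hotel

Answer: delta
india
delta
delta
india
<<<<<<< LEFT
alpha
=======
bravo
>>>>>>> RIGHT
hotel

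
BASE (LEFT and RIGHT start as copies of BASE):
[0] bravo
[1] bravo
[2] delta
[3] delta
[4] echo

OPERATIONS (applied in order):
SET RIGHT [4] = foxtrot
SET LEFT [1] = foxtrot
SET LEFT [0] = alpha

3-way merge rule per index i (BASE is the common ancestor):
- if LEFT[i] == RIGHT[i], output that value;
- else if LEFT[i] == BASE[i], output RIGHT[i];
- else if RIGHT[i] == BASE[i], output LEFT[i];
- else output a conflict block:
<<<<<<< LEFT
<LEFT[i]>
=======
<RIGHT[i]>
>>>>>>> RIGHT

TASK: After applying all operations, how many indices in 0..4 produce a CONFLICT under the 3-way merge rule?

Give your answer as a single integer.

Answer: 0

Derivation:
Final LEFT:  [alpha, foxtrot, delta, delta, echo]
Final RIGHT: [bravo, bravo, delta, delta, foxtrot]
i=0: L=alpha, R=bravo=BASE -> take LEFT -> alpha
i=1: L=foxtrot, R=bravo=BASE -> take LEFT -> foxtrot
i=2: L=delta R=delta -> agree -> delta
i=3: L=delta R=delta -> agree -> delta
i=4: L=echo=BASE, R=foxtrot -> take RIGHT -> foxtrot
Conflict count: 0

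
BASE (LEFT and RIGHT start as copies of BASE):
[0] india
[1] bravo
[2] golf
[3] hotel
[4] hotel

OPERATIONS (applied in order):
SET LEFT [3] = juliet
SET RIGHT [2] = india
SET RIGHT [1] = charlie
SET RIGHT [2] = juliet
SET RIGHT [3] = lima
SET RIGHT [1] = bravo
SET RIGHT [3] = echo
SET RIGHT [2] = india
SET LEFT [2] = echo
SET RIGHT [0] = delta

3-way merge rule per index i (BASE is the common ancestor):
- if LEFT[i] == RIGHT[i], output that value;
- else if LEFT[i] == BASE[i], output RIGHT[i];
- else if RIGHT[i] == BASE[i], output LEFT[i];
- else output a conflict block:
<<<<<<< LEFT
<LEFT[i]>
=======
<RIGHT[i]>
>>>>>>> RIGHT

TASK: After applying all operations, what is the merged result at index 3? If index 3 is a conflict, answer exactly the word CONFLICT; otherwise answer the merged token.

Final LEFT:  [india, bravo, echo, juliet, hotel]
Final RIGHT: [delta, bravo, india, echo, hotel]
i=0: L=india=BASE, R=delta -> take RIGHT -> delta
i=1: L=bravo R=bravo -> agree -> bravo
i=2: BASE=golf L=echo R=india all differ -> CONFLICT
i=3: BASE=hotel L=juliet R=echo all differ -> CONFLICT
i=4: L=hotel R=hotel -> agree -> hotel
Index 3 -> CONFLICT

Answer: CONFLICT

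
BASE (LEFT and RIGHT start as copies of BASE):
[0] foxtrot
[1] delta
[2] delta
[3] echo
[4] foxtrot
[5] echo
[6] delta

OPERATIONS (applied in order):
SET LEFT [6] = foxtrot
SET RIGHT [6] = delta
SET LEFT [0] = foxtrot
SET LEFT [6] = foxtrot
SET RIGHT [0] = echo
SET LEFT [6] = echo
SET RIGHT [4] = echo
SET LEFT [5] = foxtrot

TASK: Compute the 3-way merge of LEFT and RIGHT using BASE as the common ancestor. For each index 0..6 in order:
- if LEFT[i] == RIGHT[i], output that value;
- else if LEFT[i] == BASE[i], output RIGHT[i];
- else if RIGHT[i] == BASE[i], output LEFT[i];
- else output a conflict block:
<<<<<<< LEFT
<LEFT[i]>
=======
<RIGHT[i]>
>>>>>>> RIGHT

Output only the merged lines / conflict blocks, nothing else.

Final LEFT:  [foxtrot, delta, delta, echo, foxtrot, foxtrot, echo]
Final RIGHT: [echo, delta, delta, echo, echo, echo, delta]
i=0: L=foxtrot=BASE, R=echo -> take RIGHT -> echo
i=1: L=delta R=delta -> agree -> delta
i=2: L=delta R=delta -> agree -> delta
i=3: L=echo R=echo -> agree -> echo
i=4: L=foxtrot=BASE, R=echo -> take RIGHT -> echo
i=5: L=foxtrot, R=echo=BASE -> take LEFT -> foxtrot
i=6: L=echo, R=delta=BASE -> take LEFT -> echo

Answer: echo
delta
delta
echo
echo
foxtrot
echo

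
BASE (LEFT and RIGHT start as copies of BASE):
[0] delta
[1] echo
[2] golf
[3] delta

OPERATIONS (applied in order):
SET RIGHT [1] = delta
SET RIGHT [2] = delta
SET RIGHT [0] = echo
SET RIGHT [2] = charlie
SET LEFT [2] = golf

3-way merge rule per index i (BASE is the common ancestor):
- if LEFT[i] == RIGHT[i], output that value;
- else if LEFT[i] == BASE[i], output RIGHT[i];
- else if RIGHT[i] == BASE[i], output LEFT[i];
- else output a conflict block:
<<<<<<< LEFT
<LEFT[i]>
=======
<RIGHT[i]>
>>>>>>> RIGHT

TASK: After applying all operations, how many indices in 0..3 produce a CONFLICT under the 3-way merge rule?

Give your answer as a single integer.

Final LEFT:  [delta, echo, golf, delta]
Final RIGHT: [echo, delta, charlie, delta]
i=0: L=delta=BASE, R=echo -> take RIGHT -> echo
i=1: L=echo=BASE, R=delta -> take RIGHT -> delta
i=2: L=golf=BASE, R=charlie -> take RIGHT -> charlie
i=3: L=delta R=delta -> agree -> delta
Conflict count: 0

Answer: 0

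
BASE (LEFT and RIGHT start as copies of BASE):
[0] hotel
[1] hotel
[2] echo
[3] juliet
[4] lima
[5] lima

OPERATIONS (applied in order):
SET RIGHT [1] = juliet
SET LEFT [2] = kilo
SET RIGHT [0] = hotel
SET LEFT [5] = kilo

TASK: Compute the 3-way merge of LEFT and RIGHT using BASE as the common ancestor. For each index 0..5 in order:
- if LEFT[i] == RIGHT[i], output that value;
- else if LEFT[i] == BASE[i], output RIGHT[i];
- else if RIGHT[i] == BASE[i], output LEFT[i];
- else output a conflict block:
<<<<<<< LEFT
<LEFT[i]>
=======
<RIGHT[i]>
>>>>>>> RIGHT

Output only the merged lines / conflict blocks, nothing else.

Final LEFT:  [hotel, hotel, kilo, juliet, lima, kilo]
Final RIGHT: [hotel, juliet, echo, juliet, lima, lima]
i=0: L=hotel R=hotel -> agree -> hotel
i=1: L=hotel=BASE, R=juliet -> take RIGHT -> juliet
i=2: L=kilo, R=echo=BASE -> take LEFT -> kilo
i=3: L=juliet R=juliet -> agree -> juliet
i=4: L=lima R=lima -> agree -> lima
i=5: L=kilo, R=lima=BASE -> take LEFT -> kilo

Answer: hotel
juliet
kilo
juliet
lima
kilo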